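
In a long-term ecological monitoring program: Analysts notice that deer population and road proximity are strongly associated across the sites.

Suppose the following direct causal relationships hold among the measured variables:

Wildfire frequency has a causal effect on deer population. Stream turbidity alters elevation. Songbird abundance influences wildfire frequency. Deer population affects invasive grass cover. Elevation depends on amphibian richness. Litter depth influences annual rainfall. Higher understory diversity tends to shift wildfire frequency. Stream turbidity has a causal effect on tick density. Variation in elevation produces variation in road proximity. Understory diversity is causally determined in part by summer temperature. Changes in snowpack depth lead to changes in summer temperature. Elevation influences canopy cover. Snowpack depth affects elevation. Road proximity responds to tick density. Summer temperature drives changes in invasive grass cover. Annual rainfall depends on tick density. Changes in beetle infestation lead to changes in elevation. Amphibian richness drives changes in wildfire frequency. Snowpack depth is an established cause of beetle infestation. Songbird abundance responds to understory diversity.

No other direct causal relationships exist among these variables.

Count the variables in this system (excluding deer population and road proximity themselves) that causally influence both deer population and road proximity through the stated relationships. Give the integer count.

2

The common causes are: amphibian richness (to deer population via amphibian richness → wildfire frequency → deer population; to road proximity via amphibian richness → elevation → road proximity); snowpack depth (to deer population via snowpack depth → summer temperature → understory diversity → wildfire frequency → deer population; to road proximity via snowpack depth → elevation → road proximity).
Every other variable lacks a causal path to at least one of deer population and road proximity.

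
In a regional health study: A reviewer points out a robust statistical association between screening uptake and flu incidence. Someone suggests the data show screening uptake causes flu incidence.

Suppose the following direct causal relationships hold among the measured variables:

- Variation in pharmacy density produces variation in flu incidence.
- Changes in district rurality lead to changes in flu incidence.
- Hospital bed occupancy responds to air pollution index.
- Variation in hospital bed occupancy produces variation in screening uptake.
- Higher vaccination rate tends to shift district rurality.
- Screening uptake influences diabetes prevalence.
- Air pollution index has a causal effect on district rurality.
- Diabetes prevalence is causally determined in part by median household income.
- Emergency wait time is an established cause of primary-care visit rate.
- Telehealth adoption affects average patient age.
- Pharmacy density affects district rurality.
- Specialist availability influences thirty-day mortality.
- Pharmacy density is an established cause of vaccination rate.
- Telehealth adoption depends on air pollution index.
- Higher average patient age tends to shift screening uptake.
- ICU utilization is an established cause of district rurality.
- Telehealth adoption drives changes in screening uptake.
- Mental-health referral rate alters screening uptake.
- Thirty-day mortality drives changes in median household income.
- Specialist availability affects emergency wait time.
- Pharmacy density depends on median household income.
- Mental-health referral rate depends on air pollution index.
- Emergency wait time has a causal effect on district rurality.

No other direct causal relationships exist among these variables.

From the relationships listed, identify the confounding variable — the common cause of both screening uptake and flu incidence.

Air pollution index has a causal path to screening uptake (air pollution index → telehealth adoption → screening uptake) and a separate causal path to flu incidence (air pollution index → district rurality → flu incidence), so it is a common cause of both.
No stated relationship gives screening uptake a causal route to flu incidence, so the correlation is explained by the shared upstream cause rather than a direct effect.

air pollution index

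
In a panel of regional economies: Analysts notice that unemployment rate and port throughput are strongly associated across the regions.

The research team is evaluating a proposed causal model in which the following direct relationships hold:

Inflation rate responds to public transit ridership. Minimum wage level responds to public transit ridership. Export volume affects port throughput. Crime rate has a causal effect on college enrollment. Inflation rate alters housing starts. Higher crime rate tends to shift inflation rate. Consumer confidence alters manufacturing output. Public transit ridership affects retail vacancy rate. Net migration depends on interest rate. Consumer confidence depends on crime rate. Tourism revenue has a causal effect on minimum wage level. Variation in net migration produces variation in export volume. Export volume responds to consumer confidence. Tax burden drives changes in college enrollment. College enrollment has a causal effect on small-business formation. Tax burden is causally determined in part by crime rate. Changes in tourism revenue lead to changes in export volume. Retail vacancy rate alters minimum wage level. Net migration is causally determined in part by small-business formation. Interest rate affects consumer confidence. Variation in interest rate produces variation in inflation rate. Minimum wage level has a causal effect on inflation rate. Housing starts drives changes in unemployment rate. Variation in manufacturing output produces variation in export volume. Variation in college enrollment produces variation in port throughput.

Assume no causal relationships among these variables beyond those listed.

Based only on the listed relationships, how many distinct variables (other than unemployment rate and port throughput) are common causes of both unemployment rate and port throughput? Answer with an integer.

The common causes are: crime rate (to unemployment rate via crime rate → inflation rate → housing starts → unemployment rate; to port throughput via crime rate → college enrollment → port throughput); interest rate (to unemployment rate via interest rate → inflation rate → housing starts → unemployment rate; to port throughput via interest rate → net migration → export volume → port throughput); tourism revenue (to unemployment rate via tourism revenue → minimum wage level → inflation rate → housing starts → unemployment rate; to port throughput via tourism revenue → export volume → port throughput).
Every other variable lacks a causal path to at least one of unemployment rate and port throughput.

3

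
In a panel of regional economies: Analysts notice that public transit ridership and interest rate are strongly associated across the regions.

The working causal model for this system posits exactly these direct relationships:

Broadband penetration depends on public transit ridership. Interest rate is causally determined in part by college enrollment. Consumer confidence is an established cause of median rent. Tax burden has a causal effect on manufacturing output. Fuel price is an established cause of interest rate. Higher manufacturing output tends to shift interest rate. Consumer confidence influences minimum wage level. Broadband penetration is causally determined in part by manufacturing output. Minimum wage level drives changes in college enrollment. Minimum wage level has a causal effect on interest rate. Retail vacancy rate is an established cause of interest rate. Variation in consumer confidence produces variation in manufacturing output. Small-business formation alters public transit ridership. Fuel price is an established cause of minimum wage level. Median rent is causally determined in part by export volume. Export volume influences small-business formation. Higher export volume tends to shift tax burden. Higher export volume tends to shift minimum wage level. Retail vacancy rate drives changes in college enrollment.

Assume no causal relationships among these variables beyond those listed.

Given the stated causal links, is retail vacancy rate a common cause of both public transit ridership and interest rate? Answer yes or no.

Retail vacancy rate has no stated causal path to public transit ridership. A confounder must cause both variables, so retail vacancy rate does not qualify.

no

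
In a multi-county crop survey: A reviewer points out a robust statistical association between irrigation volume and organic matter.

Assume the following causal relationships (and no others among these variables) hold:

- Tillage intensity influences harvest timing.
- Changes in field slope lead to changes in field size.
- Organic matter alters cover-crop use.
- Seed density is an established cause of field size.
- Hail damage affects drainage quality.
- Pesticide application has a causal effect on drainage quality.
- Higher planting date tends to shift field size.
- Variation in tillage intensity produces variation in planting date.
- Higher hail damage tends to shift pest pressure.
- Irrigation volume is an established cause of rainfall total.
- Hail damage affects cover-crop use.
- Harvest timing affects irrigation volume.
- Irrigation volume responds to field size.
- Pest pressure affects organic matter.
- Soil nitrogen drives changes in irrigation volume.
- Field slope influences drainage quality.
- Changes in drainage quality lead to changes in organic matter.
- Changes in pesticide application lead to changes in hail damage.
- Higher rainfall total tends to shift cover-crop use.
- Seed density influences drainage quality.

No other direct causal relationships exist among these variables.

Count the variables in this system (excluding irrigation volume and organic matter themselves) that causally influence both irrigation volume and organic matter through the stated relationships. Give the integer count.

The common causes are: field slope (to irrigation volume via field slope → field size → irrigation volume; to organic matter via field slope → drainage quality → organic matter); seed density (to irrigation volume via seed density → field size → irrigation volume; to organic matter via seed density → drainage quality → organic matter).
Every other variable lacks a causal path to at least one of irrigation volume and organic matter.

2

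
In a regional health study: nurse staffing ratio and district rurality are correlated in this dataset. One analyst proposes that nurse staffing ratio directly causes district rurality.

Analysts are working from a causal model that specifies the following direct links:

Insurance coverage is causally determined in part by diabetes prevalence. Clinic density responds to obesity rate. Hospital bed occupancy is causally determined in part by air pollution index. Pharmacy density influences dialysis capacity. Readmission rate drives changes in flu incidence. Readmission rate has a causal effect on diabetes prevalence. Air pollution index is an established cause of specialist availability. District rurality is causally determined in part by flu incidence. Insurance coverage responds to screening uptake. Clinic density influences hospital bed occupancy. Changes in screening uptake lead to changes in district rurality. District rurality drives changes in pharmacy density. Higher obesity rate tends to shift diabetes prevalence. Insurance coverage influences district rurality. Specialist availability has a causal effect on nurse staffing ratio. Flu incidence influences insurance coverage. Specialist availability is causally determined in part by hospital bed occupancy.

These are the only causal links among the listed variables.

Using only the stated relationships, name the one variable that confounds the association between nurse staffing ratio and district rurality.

obesity rate

Obesity rate has a causal path to nurse staffing ratio (obesity rate → clinic density → hospital bed occupancy → specialist availability → nurse staffing ratio) and a separate causal path to district rurality (obesity rate → diabetes prevalence → insurance coverage → district rurality), so it is a common cause of both.
No stated relationship gives nurse staffing ratio a causal route to district rurality, so the correlation is explained by the shared upstream cause rather than a direct effect.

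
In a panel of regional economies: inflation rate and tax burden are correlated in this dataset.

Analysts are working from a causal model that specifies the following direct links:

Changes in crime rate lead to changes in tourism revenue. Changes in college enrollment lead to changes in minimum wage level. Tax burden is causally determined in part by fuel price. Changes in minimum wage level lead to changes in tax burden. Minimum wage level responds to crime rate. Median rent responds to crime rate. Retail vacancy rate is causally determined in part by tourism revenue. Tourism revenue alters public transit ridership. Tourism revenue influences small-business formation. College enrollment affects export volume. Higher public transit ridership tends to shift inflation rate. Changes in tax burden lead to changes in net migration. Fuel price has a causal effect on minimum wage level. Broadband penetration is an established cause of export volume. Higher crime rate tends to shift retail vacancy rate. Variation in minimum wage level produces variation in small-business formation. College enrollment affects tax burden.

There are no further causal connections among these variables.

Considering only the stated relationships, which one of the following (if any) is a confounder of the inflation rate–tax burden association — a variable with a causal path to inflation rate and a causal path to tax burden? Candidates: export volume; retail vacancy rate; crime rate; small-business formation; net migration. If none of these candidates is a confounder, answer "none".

Crime rate causes inflation rate (crime rate → tourism revenue → public transit ridership → inflation rate) and also causes tax burden (crime rate → minimum wage level → tax burden); it is a common cause of both.
Each of the other candidates lacks a causal path to at least one of inflation rate and tax burden, so they do not confound the relationship.

crime rate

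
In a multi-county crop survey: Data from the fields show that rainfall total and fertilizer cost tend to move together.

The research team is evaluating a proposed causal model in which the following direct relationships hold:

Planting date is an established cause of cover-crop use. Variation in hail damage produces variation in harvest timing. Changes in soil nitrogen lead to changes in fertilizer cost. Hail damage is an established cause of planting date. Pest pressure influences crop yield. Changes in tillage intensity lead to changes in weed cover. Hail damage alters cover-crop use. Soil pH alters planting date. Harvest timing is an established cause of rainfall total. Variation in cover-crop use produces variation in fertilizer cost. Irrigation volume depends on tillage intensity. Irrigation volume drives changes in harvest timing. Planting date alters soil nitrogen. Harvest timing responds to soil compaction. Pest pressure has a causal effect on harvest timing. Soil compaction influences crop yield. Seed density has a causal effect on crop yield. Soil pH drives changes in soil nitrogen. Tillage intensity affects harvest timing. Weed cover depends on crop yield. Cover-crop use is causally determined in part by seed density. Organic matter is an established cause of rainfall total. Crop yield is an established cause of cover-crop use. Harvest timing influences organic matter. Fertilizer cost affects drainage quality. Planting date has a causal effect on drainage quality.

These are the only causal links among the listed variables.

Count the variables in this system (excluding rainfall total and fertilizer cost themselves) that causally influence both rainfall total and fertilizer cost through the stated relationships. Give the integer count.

The common causes are: hail damage (to rainfall total via hail damage → harvest timing → rainfall total; to fertilizer cost via hail damage → cover-crop use → fertilizer cost); pest pressure (to rainfall total via pest pressure → harvest timing → rainfall total; to fertilizer cost via pest pressure → crop yield → cover-crop use → fertilizer cost); soil compaction (to rainfall total via soil compaction → harvest timing → rainfall total; to fertilizer cost via soil compaction → crop yield → cover-crop use → fertilizer cost).
Every other variable lacks a causal path to at least one of rainfall total and fertilizer cost.

3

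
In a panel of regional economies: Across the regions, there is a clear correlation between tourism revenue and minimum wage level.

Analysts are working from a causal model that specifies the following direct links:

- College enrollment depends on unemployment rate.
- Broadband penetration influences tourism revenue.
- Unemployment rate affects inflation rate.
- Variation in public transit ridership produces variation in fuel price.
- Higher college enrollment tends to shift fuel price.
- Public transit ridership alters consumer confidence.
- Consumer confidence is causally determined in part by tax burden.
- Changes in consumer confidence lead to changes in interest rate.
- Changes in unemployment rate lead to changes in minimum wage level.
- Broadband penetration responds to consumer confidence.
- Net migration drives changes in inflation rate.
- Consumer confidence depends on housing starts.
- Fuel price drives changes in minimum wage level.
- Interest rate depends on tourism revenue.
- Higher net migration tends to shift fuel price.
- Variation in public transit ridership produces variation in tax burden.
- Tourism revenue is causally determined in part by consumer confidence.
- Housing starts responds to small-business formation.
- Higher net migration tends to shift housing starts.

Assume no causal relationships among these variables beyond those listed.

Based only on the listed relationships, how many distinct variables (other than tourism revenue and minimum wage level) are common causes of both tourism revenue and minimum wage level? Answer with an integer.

The common causes are: net migration (to tourism revenue via net migration → housing starts → consumer confidence → tourism revenue; to minimum wage level via net migration → fuel price → minimum wage level); public transit ridership (to tourism revenue via public transit ridership → consumer confidence → tourism revenue; to minimum wage level via public transit ridership → fuel price → minimum wage level).
Every other variable lacks a causal path to at least one of tourism revenue and minimum wage level.

2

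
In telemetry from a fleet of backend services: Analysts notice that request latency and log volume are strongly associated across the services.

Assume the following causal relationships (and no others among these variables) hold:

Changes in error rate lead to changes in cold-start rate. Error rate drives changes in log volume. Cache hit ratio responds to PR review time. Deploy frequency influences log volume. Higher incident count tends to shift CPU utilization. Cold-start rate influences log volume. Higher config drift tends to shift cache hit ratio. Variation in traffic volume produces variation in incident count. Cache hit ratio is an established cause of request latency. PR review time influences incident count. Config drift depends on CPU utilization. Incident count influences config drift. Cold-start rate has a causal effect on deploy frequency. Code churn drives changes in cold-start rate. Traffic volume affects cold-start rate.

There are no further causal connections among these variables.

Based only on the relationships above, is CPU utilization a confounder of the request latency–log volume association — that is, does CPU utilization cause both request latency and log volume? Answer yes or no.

CPU utilization has no stated causal path to log volume. A confounder must cause both variables, so CPU utilization does not qualify.

no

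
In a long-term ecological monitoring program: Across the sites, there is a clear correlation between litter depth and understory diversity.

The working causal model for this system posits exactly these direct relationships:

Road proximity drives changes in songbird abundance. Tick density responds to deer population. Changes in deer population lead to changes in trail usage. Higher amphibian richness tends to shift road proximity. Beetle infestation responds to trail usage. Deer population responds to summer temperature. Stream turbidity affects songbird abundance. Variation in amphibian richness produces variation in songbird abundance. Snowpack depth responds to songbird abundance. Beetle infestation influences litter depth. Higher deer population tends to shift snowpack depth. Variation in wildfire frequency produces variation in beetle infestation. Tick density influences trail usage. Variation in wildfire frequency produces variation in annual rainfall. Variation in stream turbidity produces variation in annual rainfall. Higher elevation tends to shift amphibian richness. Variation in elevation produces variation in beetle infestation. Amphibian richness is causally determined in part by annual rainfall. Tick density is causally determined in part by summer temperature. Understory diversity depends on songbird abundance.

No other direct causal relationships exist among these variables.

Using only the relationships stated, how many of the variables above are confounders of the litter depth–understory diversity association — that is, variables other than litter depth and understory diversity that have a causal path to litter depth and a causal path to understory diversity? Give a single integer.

2

The common causes are: elevation (to litter depth via elevation → beetle infestation → litter depth; to understory diversity via elevation → amphibian richness → songbird abundance → understory diversity); wildfire frequency (to litter depth via wildfire frequency → beetle infestation → litter depth; to understory diversity via wildfire frequency → annual rainfall → amphibian richness → songbird abundance → understory diversity).
Every other variable lacks a causal path to at least one of litter depth and understory diversity.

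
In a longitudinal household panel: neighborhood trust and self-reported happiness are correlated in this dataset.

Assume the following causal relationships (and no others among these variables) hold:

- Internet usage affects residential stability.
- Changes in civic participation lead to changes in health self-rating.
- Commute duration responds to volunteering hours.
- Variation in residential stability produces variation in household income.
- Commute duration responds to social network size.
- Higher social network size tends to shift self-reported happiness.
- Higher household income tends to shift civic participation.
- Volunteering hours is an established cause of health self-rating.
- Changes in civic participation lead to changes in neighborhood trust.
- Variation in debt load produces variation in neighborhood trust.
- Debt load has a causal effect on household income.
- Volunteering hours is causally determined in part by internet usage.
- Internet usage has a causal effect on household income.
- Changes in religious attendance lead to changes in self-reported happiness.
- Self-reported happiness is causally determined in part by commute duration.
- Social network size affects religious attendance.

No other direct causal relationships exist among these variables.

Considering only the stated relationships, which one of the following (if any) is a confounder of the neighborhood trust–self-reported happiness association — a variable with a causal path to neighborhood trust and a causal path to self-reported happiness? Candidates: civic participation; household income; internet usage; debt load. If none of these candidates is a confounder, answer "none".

internet usage

Internet usage causes neighborhood trust (internet usage → household income → civic participation → neighborhood trust) and also causes self-reported happiness (internet usage → volunteering hours → commute duration → self-reported happiness); it is a common cause of both.
Each of the other candidates lacks a causal path to at least one of neighborhood trust and self-reported happiness, so they do not confound the relationship.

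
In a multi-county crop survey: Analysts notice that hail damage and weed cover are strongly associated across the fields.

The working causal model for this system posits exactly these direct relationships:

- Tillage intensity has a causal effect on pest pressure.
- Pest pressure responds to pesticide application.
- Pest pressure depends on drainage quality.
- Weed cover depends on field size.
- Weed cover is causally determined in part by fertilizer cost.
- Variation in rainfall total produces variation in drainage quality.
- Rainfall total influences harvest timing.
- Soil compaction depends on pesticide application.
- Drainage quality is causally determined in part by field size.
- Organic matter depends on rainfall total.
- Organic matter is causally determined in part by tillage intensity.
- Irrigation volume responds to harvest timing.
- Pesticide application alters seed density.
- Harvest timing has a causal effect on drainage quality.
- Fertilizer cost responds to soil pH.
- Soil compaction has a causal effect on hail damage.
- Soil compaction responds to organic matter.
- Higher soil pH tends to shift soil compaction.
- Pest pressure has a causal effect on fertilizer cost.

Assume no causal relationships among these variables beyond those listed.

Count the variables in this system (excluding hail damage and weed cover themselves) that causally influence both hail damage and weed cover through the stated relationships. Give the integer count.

The common causes are: pesticide application (to hail damage via pesticide application → soil compaction → hail damage; to weed cover via pesticide application → pest pressure → fertilizer cost → weed cover); rainfall total (to hail damage via rainfall total → organic matter → soil compaction → hail damage; to weed cover via rainfall total → drainage quality → pest pressure → fertilizer cost → weed cover); soil pH (to hail damage via soil pH → soil compaction → hail damage; to weed cover via soil pH → fertilizer cost → weed cover); tillage intensity (to hail damage via tillage intensity → organic matter → soil compaction → hail damage; to weed cover via tillage intensity → pest pressure → fertilizer cost → weed cover).
Every other variable lacks a causal path to at least one of hail damage and weed cover.

4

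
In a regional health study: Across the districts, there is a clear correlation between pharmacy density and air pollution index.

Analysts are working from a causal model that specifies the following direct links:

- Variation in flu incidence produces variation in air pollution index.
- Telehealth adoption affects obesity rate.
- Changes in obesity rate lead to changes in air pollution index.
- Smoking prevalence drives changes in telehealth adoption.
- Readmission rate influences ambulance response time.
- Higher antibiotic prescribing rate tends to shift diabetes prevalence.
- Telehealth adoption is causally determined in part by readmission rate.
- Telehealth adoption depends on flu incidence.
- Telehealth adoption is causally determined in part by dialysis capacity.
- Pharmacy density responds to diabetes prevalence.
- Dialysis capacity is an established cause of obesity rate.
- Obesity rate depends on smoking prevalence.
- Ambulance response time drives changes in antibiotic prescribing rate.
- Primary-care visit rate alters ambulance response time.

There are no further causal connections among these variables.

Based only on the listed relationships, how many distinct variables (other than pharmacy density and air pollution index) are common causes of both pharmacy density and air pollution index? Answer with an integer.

1

The common causes are: readmission rate (to pharmacy density via readmission rate → ambulance response time → antibiotic prescribing rate → diabetes prevalence → pharmacy density; to air pollution index via readmission rate → telehealth adoption → obesity rate → air pollution index).
Every other variable lacks a causal path to at least one of pharmacy density and air pollution index.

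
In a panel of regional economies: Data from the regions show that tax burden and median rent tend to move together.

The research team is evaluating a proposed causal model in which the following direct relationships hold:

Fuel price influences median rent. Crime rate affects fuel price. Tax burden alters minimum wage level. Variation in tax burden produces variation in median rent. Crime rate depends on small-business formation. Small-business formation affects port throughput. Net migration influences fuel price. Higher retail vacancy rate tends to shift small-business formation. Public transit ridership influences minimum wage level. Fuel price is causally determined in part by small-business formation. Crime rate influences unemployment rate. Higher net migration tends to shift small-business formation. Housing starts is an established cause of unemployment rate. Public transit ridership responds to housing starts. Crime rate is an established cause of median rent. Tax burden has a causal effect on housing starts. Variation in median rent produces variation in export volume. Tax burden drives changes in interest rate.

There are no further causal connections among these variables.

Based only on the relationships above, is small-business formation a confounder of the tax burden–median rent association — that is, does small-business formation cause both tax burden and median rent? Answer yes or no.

no

Small-business formation has no stated causal path to tax burden. A confounder must cause both variables, so small-business formation does not qualify.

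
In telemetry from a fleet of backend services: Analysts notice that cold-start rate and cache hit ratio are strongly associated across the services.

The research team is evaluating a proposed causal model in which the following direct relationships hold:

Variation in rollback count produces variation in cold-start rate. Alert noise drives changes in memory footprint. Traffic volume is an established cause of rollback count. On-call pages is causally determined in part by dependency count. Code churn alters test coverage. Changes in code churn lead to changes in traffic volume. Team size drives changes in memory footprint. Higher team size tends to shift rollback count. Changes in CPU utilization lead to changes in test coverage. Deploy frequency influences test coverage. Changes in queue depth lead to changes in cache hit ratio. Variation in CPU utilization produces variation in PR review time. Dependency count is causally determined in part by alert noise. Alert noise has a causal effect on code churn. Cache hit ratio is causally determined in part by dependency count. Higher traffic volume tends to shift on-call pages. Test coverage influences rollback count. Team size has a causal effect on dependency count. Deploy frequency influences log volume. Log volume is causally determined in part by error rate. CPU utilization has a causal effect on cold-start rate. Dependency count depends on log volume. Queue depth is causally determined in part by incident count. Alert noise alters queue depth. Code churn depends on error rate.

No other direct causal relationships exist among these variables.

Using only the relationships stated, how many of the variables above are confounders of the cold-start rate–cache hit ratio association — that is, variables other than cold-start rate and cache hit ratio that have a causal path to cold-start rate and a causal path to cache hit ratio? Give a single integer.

4

The common causes are: alert noise (to cold-start rate via alert noise → code churn → traffic volume → rollback count → cold-start rate; to cache hit ratio via alert noise → dependency count → cache hit ratio); deploy frequency (to cold-start rate via deploy frequency → test coverage → rollback count → cold-start rate; to cache hit ratio via deploy frequency → log volume → dependency count → cache hit ratio); error rate (to cold-start rate via error rate → code churn → traffic volume → rollback count → cold-start rate; to cache hit ratio via error rate → log volume → dependency count → cache hit ratio); team size (to cold-start rate via team size → rollback count → cold-start rate; to cache hit ratio via team size → dependency count → cache hit ratio).
Every other variable lacks a causal path to at least one of cold-start rate and cache hit ratio.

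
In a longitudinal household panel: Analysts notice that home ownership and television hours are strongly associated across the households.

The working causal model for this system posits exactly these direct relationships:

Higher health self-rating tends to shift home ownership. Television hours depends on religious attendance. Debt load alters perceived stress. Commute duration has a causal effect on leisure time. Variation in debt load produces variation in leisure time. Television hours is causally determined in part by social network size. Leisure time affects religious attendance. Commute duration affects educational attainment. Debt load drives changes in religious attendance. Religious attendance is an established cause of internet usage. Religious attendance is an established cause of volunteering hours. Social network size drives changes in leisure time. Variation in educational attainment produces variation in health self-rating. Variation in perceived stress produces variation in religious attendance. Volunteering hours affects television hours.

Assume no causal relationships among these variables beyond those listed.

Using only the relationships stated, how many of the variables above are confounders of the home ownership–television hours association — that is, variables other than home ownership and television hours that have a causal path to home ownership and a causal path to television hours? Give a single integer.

1

The common causes are: commute duration (to home ownership via commute duration → educational attainment → health self-rating → home ownership; to television hours via commute duration → leisure time → religious attendance → television hours).
Every other variable lacks a causal path to at least one of home ownership and television hours.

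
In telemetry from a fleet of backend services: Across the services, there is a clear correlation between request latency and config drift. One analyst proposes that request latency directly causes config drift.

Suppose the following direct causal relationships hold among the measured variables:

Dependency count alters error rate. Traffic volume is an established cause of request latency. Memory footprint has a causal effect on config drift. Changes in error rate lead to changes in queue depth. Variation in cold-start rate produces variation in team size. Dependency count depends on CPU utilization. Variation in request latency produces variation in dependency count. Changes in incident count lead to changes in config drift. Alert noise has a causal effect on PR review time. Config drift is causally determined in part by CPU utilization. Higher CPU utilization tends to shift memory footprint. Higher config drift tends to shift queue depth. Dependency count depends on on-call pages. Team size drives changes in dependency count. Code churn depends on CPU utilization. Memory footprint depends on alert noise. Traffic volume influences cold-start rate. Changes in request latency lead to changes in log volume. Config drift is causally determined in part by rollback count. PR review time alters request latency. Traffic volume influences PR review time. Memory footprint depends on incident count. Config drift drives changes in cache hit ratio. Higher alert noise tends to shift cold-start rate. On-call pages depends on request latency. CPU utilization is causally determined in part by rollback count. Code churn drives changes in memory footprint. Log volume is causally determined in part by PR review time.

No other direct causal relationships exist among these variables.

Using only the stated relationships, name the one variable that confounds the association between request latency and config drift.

alert noise

Alert noise has a causal path to request latency (alert noise → PR review time → request latency) and a separate causal path to config drift (alert noise → memory footprint → config drift), so it is a common cause of both.
No stated relationship gives request latency a causal route to config drift, so the correlation is explained by the shared upstream cause rather than a direct effect.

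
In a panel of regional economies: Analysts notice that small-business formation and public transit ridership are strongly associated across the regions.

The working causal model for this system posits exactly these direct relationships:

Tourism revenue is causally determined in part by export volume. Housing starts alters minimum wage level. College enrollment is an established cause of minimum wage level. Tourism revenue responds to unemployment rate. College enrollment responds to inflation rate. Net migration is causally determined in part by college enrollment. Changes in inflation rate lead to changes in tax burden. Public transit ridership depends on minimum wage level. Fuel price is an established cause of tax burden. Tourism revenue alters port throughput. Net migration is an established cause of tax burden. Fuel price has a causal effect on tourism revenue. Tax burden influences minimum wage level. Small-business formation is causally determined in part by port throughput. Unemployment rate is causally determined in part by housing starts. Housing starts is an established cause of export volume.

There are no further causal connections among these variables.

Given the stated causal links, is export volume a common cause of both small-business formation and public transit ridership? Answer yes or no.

Export volume has no stated causal path to public transit ridership. A confounder must cause both variables, so export volume does not qualify.

no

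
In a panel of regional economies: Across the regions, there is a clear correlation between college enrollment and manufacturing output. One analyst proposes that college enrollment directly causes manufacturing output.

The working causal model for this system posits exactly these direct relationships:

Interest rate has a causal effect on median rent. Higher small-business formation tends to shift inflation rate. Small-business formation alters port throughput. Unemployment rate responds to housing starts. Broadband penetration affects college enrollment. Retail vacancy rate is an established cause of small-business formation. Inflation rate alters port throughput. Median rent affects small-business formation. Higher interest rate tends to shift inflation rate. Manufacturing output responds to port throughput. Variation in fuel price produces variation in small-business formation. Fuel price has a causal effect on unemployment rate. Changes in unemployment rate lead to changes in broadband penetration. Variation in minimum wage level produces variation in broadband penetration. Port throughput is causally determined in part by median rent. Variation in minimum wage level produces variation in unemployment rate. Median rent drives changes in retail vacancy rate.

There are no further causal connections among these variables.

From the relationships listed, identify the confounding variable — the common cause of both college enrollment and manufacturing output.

fuel price

Fuel price has a causal path to college enrollment (fuel price → unemployment rate → broadband penetration → college enrollment) and a separate causal path to manufacturing output (fuel price → small-business formation → port throughput → manufacturing output), so it is a common cause of both.
No stated relationship gives college enrollment a causal route to manufacturing output, so the correlation is explained by the shared upstream cause rather than a direct effect.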